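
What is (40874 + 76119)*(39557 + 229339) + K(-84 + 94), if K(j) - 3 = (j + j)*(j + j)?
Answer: 31458950131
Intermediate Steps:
K(j) = 3 + 4*j**2 (K(j) = 3 + (j + j)*(j + j) = 3 + (2*j)*(2*j) = 3 + 4*j**2)
(40874 + 76119)*(39557 + 229339) + K(-84 + 94) = (40874 + 76119)*(39557 + 229339) + (3 + 4*(-84 + 94)**2) = 116993*268896 + (3 + 4*10**2) = 31458949728 + (3 + 4*100) = 31458949728 + (3 + 400) = 31458949728 + 403 = 31458950131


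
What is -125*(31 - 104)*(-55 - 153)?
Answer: -1898000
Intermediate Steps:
-125*(31 - 104)*(-55 - 153) = -(-9125)*(-208) = -125*15184 = -1898000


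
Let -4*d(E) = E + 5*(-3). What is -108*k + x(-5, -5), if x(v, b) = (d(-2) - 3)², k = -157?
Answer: 271321/16 ≈ 16958.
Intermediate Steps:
d(E) = 15/4 - E/4 (d(E) = -(E + 5*(-3))/4 = -(E - 15)/4 = -(-15 + E)/4 = 15/4 - E/4)
x(v, b) = 25/16 (x(v, b) = ((15/4 - ¼*(-2)) - 3)² = ((15/4 + ½) - 3)² = (17/4 - 3)² = (5/4)² = 25/16)
-108*k + x(-5, -5) = -108*(-157) + 25/16 = 16956 + 25/16 = 271321/16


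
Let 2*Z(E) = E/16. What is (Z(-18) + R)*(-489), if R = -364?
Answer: 2852337/16 ≈ 1.7827e+5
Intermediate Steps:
Z(E) = E/32 (Z(E) = (E/16)/2 = E/32)
(Z(-18) + R)*(-489) = ((1/32)*(-18) - 364)*(-489) = (-9/16 - 364)*(-489) = -5833/16*(-489) = 2852337/16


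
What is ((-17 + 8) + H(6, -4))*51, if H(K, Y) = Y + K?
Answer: -357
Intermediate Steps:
H(K, Y) = K + Y
((-17 + 8) + H(6, -4))*51 = ((-17 + 8) + (6 - 4))*51 = (-9 + 2)*51 = -7*51 = -357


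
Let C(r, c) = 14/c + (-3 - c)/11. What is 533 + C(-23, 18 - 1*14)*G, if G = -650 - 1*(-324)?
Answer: -4406/11 ≈ -400.55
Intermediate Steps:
C(r, c) = -3/11 + 14/c - c/11 (C(r, c) = 14/c + (-3 - c)*(1/11) = 14/c + (-3/11 - c/11) = -3/11 + 14/c - c/11)
G = -326 (G = -650 + 324 = -326)
533 + C(-23, 18 - 1*14)*G = 533 + ((154 - (18 - 1*14)*(3 + (18 - 1*14)))/(11*(18 - 1*14)))*(-326) = 533 + ((154 - (18 - 14)*(3 + (18 - 14)))/(11*(18 - 14)))*(-326) = 533 + ((1/11)*(154 - 1*4*(3 + 4))/4)*(-326) = 533 + ((1/11)*(1/4)*(154 - 1*4*7))*(-326) = 533 + ((1/11)*(1/4)*(154 - 28))*(-326) = 533 + ((1/11)*(1/4)*126)*(-326) = 533 + (63/22)*(-326) = 533 - 10269/11 = -4406/11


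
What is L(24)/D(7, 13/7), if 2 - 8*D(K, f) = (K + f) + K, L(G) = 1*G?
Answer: -1344/97 ≈ -13.856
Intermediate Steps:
L(G) = G
D(K, f) = ¼ - K/4 - f/8 (D(K, f) = ¼ - ((K + f) + K)/8 = ¼ - (f + 2*K)/8 = ¼ + (-K/4 - f/8) = ¼ - K/4 - f/8)
L(24)/D(7, 13/7) = 24/(¼ - ¼*7 - 13/(8*7)) = 24/(¼ - 7/4 - 13/(8*7)) = 24/(¼ - 7/4 - ⅛*13/7) = 24/(¼ - 7/4 - 13/56) = 24/(-97/56) = 24*(-56/97) = -1344/97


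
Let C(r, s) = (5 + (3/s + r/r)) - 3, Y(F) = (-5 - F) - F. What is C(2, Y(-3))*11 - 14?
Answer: 52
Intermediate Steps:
Y(F) = -5 - 2*F
C(r, s) = 3 + 3/s (C(r, s) = (5 + (3/s + 1)) - 3 = (5 + (1 + 3/s)) - 3 = (6 + 3/s) - 3 = 3 + 3/s)
C(2, Y(-3))*11 - 14 = (3 + 3/(-5 - 2*(-3)))*11 - 14 = (3 + 3/(-5 + 6))*11 - 14 = (3 + 3/1)*11 - 14 = (3 + 3*1)*11 - 14 = (3 + 3)*11 - 14 = 6*11 - 14 = 66 - 14 = 52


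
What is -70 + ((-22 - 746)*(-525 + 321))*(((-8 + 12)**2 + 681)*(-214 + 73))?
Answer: -15397254214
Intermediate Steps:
-70 + ((-22 - 746)*(-525 + 321))*(((-8 + 12)**2 + 681)*(-214 + 73)) = -70 + (-768*(-204))*((4**2 + 681)*(-141)) = -70 + 156672*((16 + 681)*(-141)) = -70 + 156672*(697*(-141)) = -70 + 156672*(-98277) = -70 - 15397254144 = -15397254214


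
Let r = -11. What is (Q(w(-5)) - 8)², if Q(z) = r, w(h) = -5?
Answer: 361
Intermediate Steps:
Q(z) = -11
(Q(w(-5)) - 8)² = (-11 - 8)² = (-19)² = 361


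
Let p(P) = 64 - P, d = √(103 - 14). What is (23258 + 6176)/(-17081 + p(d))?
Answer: -250439189/144789100 + 14717*√89/144789100 ≈ -1.7287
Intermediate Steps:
d = √89 ≈ 9.4340
(23258 + 6176)/(-17081 + p(d)) = (23258 + 6176)/(-17081 + (64 - √89)) = 29434/(-17017 - √89)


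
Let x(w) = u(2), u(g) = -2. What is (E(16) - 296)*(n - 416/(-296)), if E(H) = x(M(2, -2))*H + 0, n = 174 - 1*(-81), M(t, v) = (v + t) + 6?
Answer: -3111736/37 ≈ -84101.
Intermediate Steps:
M(t, v) = 6 + t + v (M(t, v) = (t + v) + 6 = 6 + t + v)
x(w) = -2
n = 255 (n = 174 + 81 = 255)
E(H) = -2*H (E(H) = -2*H + 0 = -2*H)
(E(16) - 296)*(n - 416/(-296)) = (-2*16 - 296)*(255 - 416/(-296)) = (-32 - 296)*(255 - 416*(-1/296)) = -328*(255 + 52/37) = -328*9487/37 = -3111736/37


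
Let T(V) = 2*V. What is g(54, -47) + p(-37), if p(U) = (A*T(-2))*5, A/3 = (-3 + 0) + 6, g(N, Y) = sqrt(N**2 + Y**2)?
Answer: -180 + 5*sqrt(205) ≈ -108.41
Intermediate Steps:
A = 9 (A = 3*((-3 + 0) + 6) = 3*(-3 + 6) = 3*3 = 9)
p(U) = -180 (p(U) = (9*(2*(-2)))*5 = (9*(-4))*5 = -36*5 = -180)
g(54, -47) + p(-37) = sqrt(54**2 + (-47)**2) - 180 = sqrt(2916 + 2209) - 180 = sqrt(5125) - 180 = 5*sqrt(205) - 180 = -180 + 5*sqrt(205)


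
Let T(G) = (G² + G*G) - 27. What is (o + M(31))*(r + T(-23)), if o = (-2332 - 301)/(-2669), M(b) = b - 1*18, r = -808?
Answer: 8324590/2669 ≈ 3119.0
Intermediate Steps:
M(b) = -18 + b (M(b) = b - 18 = -18 + b)
o = 2633/2669 (o = -2633*(-1/2669) = 2633/2669 ≈ 0.98651)
T(G) = -27 + 2*G² (T(G) = (G² + G²) - 27 = 2*G² - 27 = -27 + 2*G²)
(o + M(31))*(r + T(-23)) = (2633/2669 + (-18 + 31))*(-808 + (-27 + 2*(-23)²)) = (2633/2669 + 13)*(-808 + (-27 + 2*529)) = 37330*(-808 + (-27 + 1058))/2669 = 37330*(-808 + 1031)/2669 = (37330/2669)*223 = 8324590/2669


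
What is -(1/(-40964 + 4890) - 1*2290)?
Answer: 82609461/36074 ≈ 2290.0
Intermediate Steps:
-(1/(-40964 + 4890) - 1*2290) = -(1/(-36074) - 2290) = -(-1/36074 - 2290) = -1*(-82609461/36074) = 82609461/36074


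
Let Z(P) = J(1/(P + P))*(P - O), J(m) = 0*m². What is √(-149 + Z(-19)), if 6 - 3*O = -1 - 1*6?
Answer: I*√149 ≈ 12.207*I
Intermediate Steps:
O = 13/3 (O = 2 - (-1 - 1*6)/3 = 2 - (-1 - 6)/3 = 2 - ⅓*(-7) = 2 + 7/3 = 13/3 ≈ 4.3333)
J(m) = 0
Z(P) = 0 (Z(P) = 0*(P - 1*13/3) = 0*(P - 13/3) = 0*(-13/3 + P) = 0)
√(-149 + Z(-19)) = √(-149 + 0) = √(-149) = I*√149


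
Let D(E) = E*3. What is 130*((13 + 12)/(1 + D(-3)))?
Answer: -1625/4 ≈ -406.25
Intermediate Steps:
D(E) = 3*E
130*((13 + 12)/(1 + D(-3))) = 130*((13 + 12)/(1 + 3*(-3))) = 130*(25/(1 - 9)) = 130*(25/(-8)) = 130*(25*(-⅛)) = 130*(-25/8) = -1625/4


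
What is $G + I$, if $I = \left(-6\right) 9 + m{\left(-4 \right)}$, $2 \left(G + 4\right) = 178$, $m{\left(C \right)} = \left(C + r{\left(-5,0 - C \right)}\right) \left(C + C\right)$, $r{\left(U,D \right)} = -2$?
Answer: $79$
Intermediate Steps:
$m{\left(C \right)} = 2 C \left(-2 + C\right)$ ($m{\left(C \right)} = \left(C - 2\right) \left(C + C\right) = \left(-2 + C\right) 2 C = 2 C \left(-2 + C\right)$)
$G = 85$ ($G = -4 + \frac{1}{2} \cdot 178 = -4 + 89 = 85$)
$I = -6$ ($I = \left(-6\right) 9 + 2 \left(-4\right) \left(-2 - 4\right) = -54 + 2 \left(-4\right) \left(-6\right) = -54 + 48 = -6$)
$G + I = 85 - 6 = 79$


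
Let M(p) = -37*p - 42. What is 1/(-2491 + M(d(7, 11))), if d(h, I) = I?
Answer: -1/2940 ≈ -0.00034014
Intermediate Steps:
M(p) = -42 - 37*p
1/(-2491 + M(d(7, 11))) = 1/(-2491 + (-42 - 37*11)) = 1/(-2491 + (-42 - 407)) = 1/(-2491 - 449) = 1/(-2940) = -1/2940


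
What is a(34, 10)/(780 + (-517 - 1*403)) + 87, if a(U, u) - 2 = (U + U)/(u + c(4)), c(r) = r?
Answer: 21303/245 ≈ 86.951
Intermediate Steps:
a(U, u) = 2 + 2*U/(4 + u) (a(U, u) = 2 + (U + U)/(u + 4) = 2 + (2*U)/(4 + u) = 2 + 2*U/(4 + u))
a(34, 10)/(780 + (-517 - 1*403)) + 87 = (2*(4 + 34 + 10)/(4 + 10))/(780 + (-517 - 1*403)) + 87 = (2*48/14)/(780 + (-517 - 403)) + 87 = (2*(1/14)*48)/(780 - 920) + 87 = (48/7)/(-140) + 87 = (48/7)*(-1/140) + 87 = -12/245 + 87 = 21303/245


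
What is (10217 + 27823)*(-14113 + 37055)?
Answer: 872713680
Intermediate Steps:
(10217 + 27823)*(-14113 + 37055) = 38040*22942 = 872713680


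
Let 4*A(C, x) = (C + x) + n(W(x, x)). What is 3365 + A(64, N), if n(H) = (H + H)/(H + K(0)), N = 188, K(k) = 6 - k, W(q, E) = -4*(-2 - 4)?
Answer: 17142/5 ≈ 3428.4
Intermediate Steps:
W(q, E) = 24 (W(q, E) = -4*(-6) = 24)
n(H) = 2*H/(6 + H) (n(H) = (H + H)/(H + (6 - 1*0)) = (2*H)/(H + (6 + 0)) = (2*H)/(H + 6) = (2*H)/(6 + H) = 2*H/(6 + H))
A(C, x) = 2/5 + C/4 + x/4 (A(C, x) = ((C + x) + 2*24/(6 + 24))/4 = ((C + x) + 2*24/30)/4 = ((C + x) + 2*24*(1/30))/4 = ((C + x) + 8/5)/4 = (8/5 + C + x)/4 = 2/5 + C/4 + x/4)
3365 + A(64, N) = 3365 + (2/5 + (1/4)*64 + (1/4)*188) = 3365 + (2/5 + 16 + 47) = 3365 + 317/5 = 17142/5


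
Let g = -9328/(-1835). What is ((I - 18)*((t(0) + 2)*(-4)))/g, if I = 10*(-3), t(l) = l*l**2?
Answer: 44040/583 ≈ 75.540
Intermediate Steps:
t(l) = l**3
I = -30
g = 9328/1835 (g = -9328*(-1/1835) = 9328/1835 ≈ 5.0834)
((I - 18)*((t(0) + 2)*(-4)))/g = ((-30 - 18)*((0**3 + 2)*(-4)))/(9328/1835) = -48*(0 + 2)*(-4)*(1835/9328) = -96*(-4)*(1835/9328) = -48*(-8)*(1835/9328) = 384*(1835/9328) = 44040/583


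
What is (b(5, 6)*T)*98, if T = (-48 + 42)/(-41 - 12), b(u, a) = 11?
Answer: 6468/53 ≈ 122.04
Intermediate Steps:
T = 6/53 (T = -6/(-53) = -6*(-1/53) = 6/53 ≈ 0.11321)
(b(5, 6)*T)*98 = (11*(6/53))*98 = (66/53)*98 = 6468/53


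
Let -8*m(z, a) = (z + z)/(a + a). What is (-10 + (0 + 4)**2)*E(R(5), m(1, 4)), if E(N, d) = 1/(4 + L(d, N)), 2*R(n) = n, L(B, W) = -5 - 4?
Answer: -6/5 ≈ -1.2000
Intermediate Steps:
L(B, W) = -9
R(n) = n/2
m(z, a) = -z/(8*a) (m(z, a) = -(z + z)/(8*(a + a)) = -2*z/(8*(2*a)) = -2*z*1/(2*a)/8 = -z/(8*a))
E(N, d) = -1/5 (E(N, d) = 1/(4 - 9) = 1/(-5) = -1/5)
(-10 + (0 + 4)**2)*E(R(5), m(1, 4)) = (-10 + (0 + 4)**2)*(-1/5) = (-10 + 4**2)*(-1/5) = (-10 + 16)*(-1/5) = 6*(-1/5) = -6/5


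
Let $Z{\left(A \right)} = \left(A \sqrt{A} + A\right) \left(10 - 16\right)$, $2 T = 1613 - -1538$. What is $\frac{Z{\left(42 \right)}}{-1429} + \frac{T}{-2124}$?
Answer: $- \frac{3432283}{6070392} + \frac{252 \sqrt{42}}{1429} \approx 0.57745$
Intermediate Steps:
$T = \frac{3151}{2}$ ($T = \frac{1613 - -1538}{2} = \frac{1613 + 1538}{2} = \frac{1}{2} \cdot 3151 = \frac{3151}{2} \approx 1575.5$)
$Z{\left(A \right)} = - 6 A - 6 A^{\frac{3}{2}}$ ($Z{\left(A \right)} = \left(A^{\frac{3}{2}} + A\right) \left(-6\right) = \left(A + A^{\frac{3}{2}}\right) \left(-6\right) = - 6 A - 6 A^{\frac{3}{2}}$)
$\frac{Z{\left(42 \right)}}{-1429} + \frac{T}{-2124} = \frac{\left(-6\right) 42 - 6 \cdot 42^{\frac{3}{2}}}{-1429} + \frac{3151}{2 \left(-2124\right)} = \left(-252 - 6 \cdot 42 \sqrt{42}\right) \left(- \frac{1}{1429}\right) + \frac{3151}{2} \left(- \frac{1}{2124}\right) = \left(-252 - 252 \sqrt{42}\right) \left(- \frac{1}{1429}\right) - \frac{3151}{4248} = \left(\frac{252}{1429} + \frac{252 \sqrt{42}}{1429}\right) - \frac{3151}{4248} = - \frac{3432283}{6070392} + \frac{252 \sqrt{42}}{1429}$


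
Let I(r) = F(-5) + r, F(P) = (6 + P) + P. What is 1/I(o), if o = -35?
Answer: -1/39 ≈ -0.025641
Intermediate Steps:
F(P) = 6 + 2*P
I(r) = -4 + r (I(r) = (6 + 2*(-5)) + r = (6 - 10) + r = -4 + r)
1/I(o) = 1/(-4 - 35) = 1/(-39) = -1/39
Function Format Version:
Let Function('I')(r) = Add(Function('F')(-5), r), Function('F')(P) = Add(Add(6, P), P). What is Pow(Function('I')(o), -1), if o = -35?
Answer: Rational(-1, 39) ≈ -0.025641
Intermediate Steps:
Function('F')(P) = Add(6, Mul(2, P))
Function('I')(r) = Add(-4, r) (Function('I')(r) = Add(Add(6, Mul(2, -5)), r) = Add(Add(6, -10), r) = Add(-4, r))
Pow(Function('I')(o), -1) = Pow(Add(-4, -35), -1) = Pow(-39, -1) = Rational(-1, 39)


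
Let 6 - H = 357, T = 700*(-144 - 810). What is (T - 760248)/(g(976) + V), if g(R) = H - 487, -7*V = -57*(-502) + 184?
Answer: 178506/619 ≈ 288.38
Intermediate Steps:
T = -667800 (T = 700*(-954) = -667800)
H = -351 (H = 6 - 1*357 = 6 - 357 = -351)
V = -4114 (V = -(-57*(-502) + 184)/7 = -(28614 + 184)/7 = -1/7*28798 = -4114)
g(R) = -838 (g(R) = -351 - 487 = -838)
(T - 760248)/(g(976) + V) = (-667800 - 760248)/(-838 - 4114) = -1428048/(-4952) = -1428048*(-1/4952) = 178506/619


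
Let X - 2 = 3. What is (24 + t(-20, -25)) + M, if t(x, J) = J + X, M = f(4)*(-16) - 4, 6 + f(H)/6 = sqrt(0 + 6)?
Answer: 576 - 96*sqrt(6) ≈ 340.85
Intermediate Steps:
f(H) = -36 + 6*sqrt(6) (f(H) = -36 + 6*sqrt(0 + 6) = -36 + 6*sqrt(6))
M = 572 - 96*sqrt(6) (M = (-36 + 6*sqrt(6))*(-16) - 4 = (576 - 96*sqrt(6)) - 4 = 572 - 96*sqrt(6) ≈ 336.85)
X = 5 (X = 2 + 3 = 5)
t(x, J) = 5 + J (t(x, J) = J + 5 = 5 + J)
(24 + t(-20, -25)) + M = (24 + (5 - 25)) + (572 - 96*sqrt(6)) = (24 - 20) + (572 - 96*sqrt(6)) = 4 + (572 - 96*sqrt(6)) = 576 - 96*sqrt(6)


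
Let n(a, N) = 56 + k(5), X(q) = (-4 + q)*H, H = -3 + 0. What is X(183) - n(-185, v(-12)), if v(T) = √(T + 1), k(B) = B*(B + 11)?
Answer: -673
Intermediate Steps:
k(B) = B*(11 + B)
H = -3
X(q) = 12 - 3*q (X(q) = (-4 + q)*(-3) = 12 - 3*q)
v(T) = √(1 + T)
n(a, N) = 136 (n(a, N) = 56 + 5*(11 + 5) = 56 + 5*16 = 56 + 80 = 136)
X(183) - n(-185, v(-12)) = (12 - 3*183) - 1*136 = (12 - 549) - 136 = -537 - 136 = -673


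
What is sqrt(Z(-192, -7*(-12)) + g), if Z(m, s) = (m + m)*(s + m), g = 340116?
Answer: 2*sqrt(95397) ≈ 617.73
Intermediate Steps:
Z(m, s) = 2*m*(m + s) (Z(m, s) = (2*m)*(m + s) = 2*m*(m + s))
sqrt(Z(-192, -7*(-12)) + g) = sqrt(2*(-192)*(-192 - 7*(-12)) + 340116) = sqrt(2*(-192)*(-192 + 84) + 340116) = sqrt(2*(-192)*(-108) + 340116) = sqrt(41472 + 340116) = sqrt(381588) = 2*sqrt(95397)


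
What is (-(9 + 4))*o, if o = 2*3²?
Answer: -234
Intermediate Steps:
o = 18 (o = 2*9 = 18)
(-(9 + 4))*o = -(9 + 4)*18 = -1*13*18 = -13*18 = -234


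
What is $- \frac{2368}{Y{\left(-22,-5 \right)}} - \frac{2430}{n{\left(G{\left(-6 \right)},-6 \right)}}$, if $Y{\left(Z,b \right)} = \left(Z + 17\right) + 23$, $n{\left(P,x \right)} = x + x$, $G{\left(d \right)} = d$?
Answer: $\frac{1277}{18} \approx 70.944$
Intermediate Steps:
$n{\left(P,x \right)} = 2 x$
$Y{\left(Z,b \right)} = 40 + Z$ ($Y{\left(Z,b \right)} = \left(17 + Z\right) + 23 = 40 + Z$)
$- \frac{2368}{Y{\left(-22,-5 \right)}} - \frac{2430}{n{\left(G{\left(-6 \right)},-6 \right)}} = - \frac{2368}{40 - 22} - \frac{2430}{2 \left(-6\right)} = - \frac{2368}{18} - \frac{2430}{-12} = \left(-2368\right) \frac{1}{18} - - \frac{405}{2} = - \frac{1184}{9} + \frac{405}{2} = \frac{1277}{18}$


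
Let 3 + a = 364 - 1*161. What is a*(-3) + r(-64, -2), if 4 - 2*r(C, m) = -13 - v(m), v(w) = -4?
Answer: -1187/2 ≈ -593.50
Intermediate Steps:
a = 200 (a = -3 + (364 - 1*161) = -3 + (364 - 161) = -3 + 203 = 200)
r(C, m) = 13/2 (r(C, m) = 2 - (-13 - 1*(-4))/2 = 2 - (-13 + 4)/2 = 2 - ½*(-9) = 2 + 9/2 = 13/2)
a*(-3) + r(-64, -2) = 200*(-3) + 13/2 = -600 + 13/2 = -1187/2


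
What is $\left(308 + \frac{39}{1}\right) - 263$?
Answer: $84$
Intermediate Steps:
$\left(308 + \frac{39}{1}\right) - 263 = \left(308 + 39 \cdot 1\right) - 263 = \left(308 + 39\right) - 263 = 347 - 263 = 84$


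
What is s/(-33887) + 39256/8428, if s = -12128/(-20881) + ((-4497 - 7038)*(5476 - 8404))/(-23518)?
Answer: 1681654568974062/357785933397739 ≈ 4.7002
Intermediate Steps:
s = -352479845288/245539679 (s = -12128*(-1/20881) - 11535*(-2928)*(-1/23518) = 12128/20881 + 33774480*(-1/23518) = 12128/20881 - 16887240/11759 = -352479845288/245539679 ≈ -1435.5)
s/(-33887) + 39256/8428 = -352479845288/245539679/(-33887) + 39256/8428 = -352479845288/245539679*(-1/33887) + 39256*(1/8428) = 352479845288/8320603102273 + 1402/301 = 1681654568974062/357785933397739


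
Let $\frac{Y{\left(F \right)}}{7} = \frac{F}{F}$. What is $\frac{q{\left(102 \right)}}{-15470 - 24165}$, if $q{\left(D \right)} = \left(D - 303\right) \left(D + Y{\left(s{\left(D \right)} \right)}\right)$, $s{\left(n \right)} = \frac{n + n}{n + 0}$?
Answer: $\frac{21909}{39635} \approx 0.55277$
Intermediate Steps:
$s{\left(n \right)} = 2$ ($s{\left(n \right)} = \frac{2 n}{n} = 2$)
$Y{\left(F \right)} = 7$ ($Y{\left(F \right)} = 7 \frac{F}{F} = 7 \cdot 1 = 7$)
$q{\left(D \right)} = \left(-303 + D\right) \left(7 + D\right)$ ($q{\left(D \right)} = \left(D - 303\right) \left(D + 7\right) = \left(-303 + D\right) \left(7 + D\right)$)
$\frac{q{\left(102 \right)}}{-15470 - 24165} = \frac{-2121 + 102^{2} - 30192}{-15470 - 24165} = \frac{-2121 + 10404 - 30192}{-39635} = \left(-21909\right) \left(- \frac{1}{39635}\right) = \frac{21909}{39635}$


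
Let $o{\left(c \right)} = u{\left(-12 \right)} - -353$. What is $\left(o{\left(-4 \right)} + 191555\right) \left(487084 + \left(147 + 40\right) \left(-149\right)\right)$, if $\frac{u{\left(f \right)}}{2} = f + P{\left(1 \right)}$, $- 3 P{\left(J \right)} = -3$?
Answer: $88118080806$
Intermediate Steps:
$P{\left(J \right)} = 1$ ($P{\left(J \right)} = \left(- \frac{1}{3}\right) \left(-3\right) = 1$)
$u{\left(f \right)} = 2 + 2 f$ ($u{\left(f \right)} = 2 \left(f + 1\right) = 2 \left(1 + f\right) = 2 + 2 f$)
$o{\left(c \right)} = 331$ ($o{\left(c \right)} = \left(2 + 2 \left(-12\right)\right) - -353 = \left(2 - 24\right) + 353 = -22 + 353 = 331$)
$\left(o{\left(-4 \right)} + 191555\right) \left(487084 + \left(147 + 40\right) \left(-149\right)\right) = \left(331 + 191555\right) \left(487084 + \left(147 + 40\right) \left(-149\right)\right) = 191886 \left(487084 + 187 \left(-149\right)\right) = 191886 \left(487084 - 27863\right) = 191886 \cdot 459221 = 88118080806$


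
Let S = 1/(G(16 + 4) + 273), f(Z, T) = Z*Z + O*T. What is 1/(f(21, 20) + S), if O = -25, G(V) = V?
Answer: -293/17286 ≈ -0.016950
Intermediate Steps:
f(Z, T) = Z**2 - 25*T (f(Z, T) = Z*Z - 25*T = Z**2 - 25*T)
S = 1/293 (S = 1/((16 + 4) + 273) = 1/(20 + 273) = 1/293 ≈ 0.0034130)
1/(f(21, 20) + S) = 1/((21**2 - 25*20) + 1/293) = 1/((441 - 500) + 1/293) = 1/(-59 + 1/293) = 1/(-17286/293) = -293/17286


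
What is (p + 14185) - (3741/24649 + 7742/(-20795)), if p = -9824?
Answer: 2235456778218/512575955 ≈ 4361.2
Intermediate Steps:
(p + 14185) - (3741/24649 + 7742/(-20795)) = (-9824 + 14185) - (3741/24649 + 7742/(-20795)) = 4361 - (3741*(1/24649) + 7742*(-1/20795)) = 4361 - (3741/24649 - 7742/20795) = 4361 - 1*(-113038463/512575955) = 4361 + 113038463/512575955 = 2235456778218/512575955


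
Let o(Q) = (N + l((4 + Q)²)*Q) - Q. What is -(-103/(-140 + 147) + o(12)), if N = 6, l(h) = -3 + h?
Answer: -21107/7 ≈ -3015.3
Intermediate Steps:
o(Q) = 6 - Q + Q*(-3 + (4 + Q)²) (o(Q) = (6 + (-3 + (4 + Q)²)*Q) - Q = (6 + Q*(-3 + (4 + Q)²)) - Q = 6 - Q + Q*(-3 + (4 + Q)²))
-(-103/(-140 + 147) + o(12)) = -(-103/(-140 + 147) + (6 - 1*12 + 12*(-3 + (4 + 12)²))) = -(-103/7 + (6 - 12 + 12*(-3 + 16²))) = -((⅐)*(-103) + (6 - 12 + 12*(-3 + 256))) = -(-103/7 + (6 - 12 + 12*253)) = -(-103/7 + (6 - 12 + 3036)) = -(-103/7 + 3030) = -1*21107/7 = -21107/7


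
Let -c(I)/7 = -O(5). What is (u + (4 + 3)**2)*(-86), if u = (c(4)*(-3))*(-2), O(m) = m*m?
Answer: -94514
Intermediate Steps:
O(m) = m**2
c(I) = 175 (c(I) = -(-7)*5**2 = -(-7)*25 = -7*(-25) = 175)
u = 1050 (u = (175*(-3))*(-2) = -525*(-2) = 1050)
(u + (4 + 3)**2)*(-86) = (1050 + (4 + 3)**2)*(-86) = (1050 + 7**2)*(-86) = (1050 + 49)*(-86) = 1099*(-86) = -94514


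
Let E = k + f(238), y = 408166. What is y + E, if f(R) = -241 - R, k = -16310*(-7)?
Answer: 521857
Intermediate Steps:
k = 114170
E = 113691 (E = 114170 + (-241 - 1*238) = 114170 + (-241 - 238) = 114170 - 479 = 113691)
y + E = 408166 + 113691 = 521857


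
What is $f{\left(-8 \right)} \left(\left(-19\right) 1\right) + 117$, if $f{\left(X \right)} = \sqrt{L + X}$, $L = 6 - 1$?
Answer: $117 - 19 i \sqrt{3} \approx 117.0 - 32.909 i$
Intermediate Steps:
$L = 5$ ($L = 6 - 1 = 5$)
$f{\left(X \right)} = \sqrt{5 + X}$
$f{\left(-8 \right)} \left(\left(-19\right) 1\right) + 117 = \sqrt{5 - 8} \left(\left(-19\right) 1\right) + 117 = \sqrt{-3} \left(-19\right) + 117 = i \sqrt{3} \left(-19\right) + 117 = - 19 i \sqrt{3} + 117 = 117 - 19 i \sqrt{3}$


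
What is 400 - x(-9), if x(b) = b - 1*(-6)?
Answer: 403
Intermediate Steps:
x(b) = 6 + b (x(b) = b + 6 = 6 + b)
400 - x(-9) = 400 - (6 - 9) = 400 - 1*(-3) = 400 + 3 = 403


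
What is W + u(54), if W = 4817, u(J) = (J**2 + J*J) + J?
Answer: 10703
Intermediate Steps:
u(J) = J + 2*J**2 (u(J) = (J**2 + J**2) + J = 2*J**2 + J = J + 2*J**2)
W + u(54) = 4817 + 54*(1 + 2*54) = 4817 + 54*(1 + 108) = 4817 + 54*109 = 4817 + 5886 = 10703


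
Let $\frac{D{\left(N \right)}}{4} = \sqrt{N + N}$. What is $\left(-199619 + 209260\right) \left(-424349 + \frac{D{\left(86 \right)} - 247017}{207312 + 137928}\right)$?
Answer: $- \frac{470810187262019}{115080} + \frac{9641 \sqrt{43}}{43155} \approx -4.0912 \cdot 10^{9}$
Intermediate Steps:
$D{\left(N \right)} = 4 \sqrt{2} \sqrt{N}$ ($D{\left(N \right)} = 4 \sqrt{N + N} = 4 \sqrt{2 N} = 4 \sqrt{2} \sqrt{N}$)
$\left(-199619 + 209260\right) \left(-424349 + \frac{D{\left(86 \right)} - 247017}{207312 + 137928}\right) = \left(-199619 + 209260\right) \left(-424349 + \frac{4 \sqrt{2} \sqrt{86} - 247017}{207312 + 137928}\right) = 9641 \left(-424349 + \frac{8 \sqrt{43} - 247017}{345240}\right) = 9641 \left(-424349 + \left(-247017 + 8 \sqrt{43}\right) \frac{1}{345240}\right) = 9641 \left(-424349 - \left(\frac{82339}{115080} - \frac{\sqrt{43}}{43155}\right)\right) = 9641 \left(- \frac{48834165259}{115080} + \frac{\sqrt{43}}{43155}\right) = - \frac{470810187262019}{115080} + \frac{9641 \sqrt{43}}{43155}$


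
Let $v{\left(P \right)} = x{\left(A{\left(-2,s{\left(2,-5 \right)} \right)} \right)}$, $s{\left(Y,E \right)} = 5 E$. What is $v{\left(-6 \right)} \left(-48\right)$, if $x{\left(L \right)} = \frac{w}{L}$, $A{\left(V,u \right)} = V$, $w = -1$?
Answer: $-24$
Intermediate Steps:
$x{\left(L \right)} = - \frac{1}{L}$
$v{\left(P \right)} = \frac{1}{2}$ ($v{\left(P \right)} = - \frac{1}{-2} = \left(-1\right) \left(- \frac{1}{2}\right) = \frac{1}{2}$)
$v{\left(-6 \right)} \left(-48\right) = \frac{1}{2} \left(-48\right) = -24$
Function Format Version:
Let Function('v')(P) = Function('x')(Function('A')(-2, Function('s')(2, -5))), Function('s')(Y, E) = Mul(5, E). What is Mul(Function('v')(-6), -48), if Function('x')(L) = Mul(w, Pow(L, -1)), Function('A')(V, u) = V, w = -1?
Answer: -24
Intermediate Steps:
Function('x')(L) = Mul(-1, Pow(L, -1))
Function('v')(P) = Rational(1, 2) (Function('v')(P) = Mul(-1, Pow(-2, -1)) = Mul(-1, Rational(-1, 2)) = Rational(1, 2))
Mul(Function('v')(-6), -48) = Mul(Rational(1, 2), -48) = -24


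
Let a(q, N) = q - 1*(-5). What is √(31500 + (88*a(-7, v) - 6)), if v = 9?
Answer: √31318 ≈ 176.97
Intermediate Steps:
a(q, N) = 5 + q (a(q, N) = q + 5 = 5 + q)
√(31500 + (88*a(-7, v) - 6)) = √(31500 + (88*(5 - 7) - 6)) = √(31500 + (88*(-2) - 6)) = √(31500 + (-176 - 6)) = √(31500 - 182) = √31318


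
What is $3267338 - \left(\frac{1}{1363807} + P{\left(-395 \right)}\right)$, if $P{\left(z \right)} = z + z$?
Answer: $\frac{4457095843295}{1363807} \approx 3.2681 \cdot 10^{6}$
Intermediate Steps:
$P{\left(z \right)} = 2 z$
$3267338 - \left(\frac{1}{1363807} + P{\left(-395 \right)}\right) = 3267338 + \left(\frac{1}{-1363807} - 2 \left(-395\right)\right) = 3267338 - - \frac{1077407529}{1363807} = 3267338 + \left(- \frac{1}{1363807} + 790\right) = 3267338 + \frac{1077407529}{1363807} = \frac{4457095843295}{1363807}$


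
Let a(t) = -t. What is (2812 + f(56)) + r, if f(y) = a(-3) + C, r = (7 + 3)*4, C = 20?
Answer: 2875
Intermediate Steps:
r = 40 (r = 10*4 = 40)
f(y) = 23 (f(y) = -1*(-3) + 20 = 3 + 20 = 23)
(2812 + f(56)) + r = (2812 + 23) + 40 = 2835 + 40 = 2875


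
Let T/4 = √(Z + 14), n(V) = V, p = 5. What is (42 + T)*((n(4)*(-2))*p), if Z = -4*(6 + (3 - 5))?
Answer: -1680 - 160*I*√2 ≈ -1680.0 - 226.27*I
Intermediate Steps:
Z = -16 (Z = -4*(6 - 2) = -4*4 = -16)
T = 4*I*√2 (T = 4*√(-16 + 14) = 4*√(-2) = 4*(I*√2) = 4*I*√2 ≈ 5.6569*I)
(42 + T)*((n(4)*(-2))*p) = (42 + 4*I*√2)*((4*(-2))*5) = (42 + 4*I*√2)*(-8*5) = (42 + 4*I*√2)*(-40) = -1680 - 160*I*√2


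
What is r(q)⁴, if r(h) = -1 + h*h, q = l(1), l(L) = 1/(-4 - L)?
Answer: 331776/390625 ≈ 0.84935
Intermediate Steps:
q = -⅕ (q = -1/(4 + 1) = -1/5 = -1*⅕ = -⅕ ≈ -0.20000)
r(h) = -1 + h²
r(q)⁴ = (-1 + (-⅕)²)⁴ = (-1 + 1/25)⁴ = (-24/25)⁴ = 331776/390625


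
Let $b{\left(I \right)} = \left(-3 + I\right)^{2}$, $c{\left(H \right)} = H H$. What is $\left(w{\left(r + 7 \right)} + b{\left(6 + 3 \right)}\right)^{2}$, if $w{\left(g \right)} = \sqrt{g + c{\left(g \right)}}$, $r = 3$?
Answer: $\left(36 + \sqrt{110}\right)^{2} \approx 2161.1$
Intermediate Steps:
$c{\left(H \right)} = H^{2}$
$w{\left(g \right)} = \sqrt{g + g^{2}}$
$\left(w{\left(r + 7 \right)} + b{\left(6 + 3 \right)}\right)^{2} = \left(\sqrt{\left(3 + 7\right) \left(1 + \left(3 + 7\right)\right)} + \left(-3 + \left(6 + 3\right)\right)^{2}\right)^{2} = \left(\sqrt{10 \left(1 + 10\right)} + \left(-3 + 9\right)^{2}\right)^{2} = \left(\sqrt{10 \cdot 11} + 6^{2}\right)^{2} = \left(\sqrt{110} + 36\right)^{2} = \left(36 + \sqrt{110}\right)^{2}$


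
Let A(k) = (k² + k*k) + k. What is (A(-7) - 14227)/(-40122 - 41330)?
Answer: 3534/20363 ≈ 0.17355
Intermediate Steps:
A(k) = k + 2*k² (A(k) = (k² + k²) + k = 2*k² + k = k + 2*k²)
(A(-7) - 14227)/(-40122 - 41330) = (-7*(1 + 2*(-7)) - 14227)/(-40122 - 41330) = (-7*(1 - 14) - 14227)/(-81452) = (-7*(-13) - 14227)*(-1/81452) = (91 - 14227)*(-1/81452) = -14136*(-1/81452) = 3534/20363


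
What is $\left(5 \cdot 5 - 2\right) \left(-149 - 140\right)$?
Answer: $-6647$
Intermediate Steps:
$\left(5 \cdot 5 - 2\right) \left(-149 - 140\right) = \left(25 - 2\right) \left(-289\right) = 23 \left(-289\right) = -6647$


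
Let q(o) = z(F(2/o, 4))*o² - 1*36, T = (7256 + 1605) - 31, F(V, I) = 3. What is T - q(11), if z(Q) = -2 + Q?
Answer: 8745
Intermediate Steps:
T = 8830 (T = 8861 - 31 = 8830)
q(o) = -36 + o² (q(o) = (-2 + 3)*o² - 1*36 = 1*o² - 36 = o² - 36 = -36 + o²)
T - q(11) = 8830 - (-36 + 11²) = 8830 - (-36 + 121) = 8830 - 1*85 = 8830 - 85 = 8745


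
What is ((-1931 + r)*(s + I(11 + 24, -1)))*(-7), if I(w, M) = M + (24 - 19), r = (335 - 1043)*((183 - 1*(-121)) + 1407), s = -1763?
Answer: -14939596847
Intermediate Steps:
r = -1211388 (r = -708*((183 + 121) + 1407) = -708*(304 + 1407) = -708*1711 = -1211388)
I(w, M) = 5 + M (I(w, M) = M + 5 = 5 + M)
((-1931 + r)*(s + I(11 + 24, -1)))*(-7) = ((-1931 - 1211388)*(-1763 + (5 - 1)))*(-7) = -1213319*(-1763 + 4)*(-7) = -1213319*(-1759)*(-7) = 2134228121*(-7) = -14939596847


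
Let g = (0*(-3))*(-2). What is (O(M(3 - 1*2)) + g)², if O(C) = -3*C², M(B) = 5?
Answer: 5625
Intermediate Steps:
g = 0 (g = 0*(-2) = 0)
(O(M(3 - 1*2)) + g)² = (-3*5² + 0)² = (-3*25 + 0)² = (-75 + 0)² = (-75)² = 5625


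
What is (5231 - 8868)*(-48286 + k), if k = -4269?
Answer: 191142535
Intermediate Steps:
(5231 - 8868)*(-48286 + k) = (5231 - 8868)*(-48286 - 4269) = -3637*(-52555) = 191142535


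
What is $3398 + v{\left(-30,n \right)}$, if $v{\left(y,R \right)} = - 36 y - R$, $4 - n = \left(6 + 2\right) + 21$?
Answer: $4503$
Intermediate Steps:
$n = -25$ ($n = 4 - \left(\left(6 + 2\right) + 21\right) = 4 - \left(8 + 21\right) = 4 - 29 = -25$)
$v{\left(y,R \right)} = - R - 36 y$
$3398 + v{\left(-30,n \right)} = 3398 - -1105 = 3398 + \left(25 + 1080\right) = 3398 + 1105 = 4503$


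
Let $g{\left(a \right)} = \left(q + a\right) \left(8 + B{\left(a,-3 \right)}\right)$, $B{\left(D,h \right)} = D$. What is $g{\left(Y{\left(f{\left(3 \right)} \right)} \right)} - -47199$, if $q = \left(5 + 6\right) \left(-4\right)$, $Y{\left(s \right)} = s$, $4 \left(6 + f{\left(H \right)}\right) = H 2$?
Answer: $\frac{188117}{4} \approx 47029.0$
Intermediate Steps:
$f{\left(H \right)} = -6 + \frac{H}{2}$ ($f{\left(H \right)} = -6 + \frac{H 2}{4} = -6 + \frac{2 H}{4} = -6 + \frac{H}{2}$)
$q = -44$ ($q = 11 \left(-4\right) = -44$)
$g{\left(a \right)} = \left(-44 + a\right) \left(8 + a\right)$
$g{\left(Y{\left(f{\left(3 \right)} \right)} \right)} - -47199 = \left(-352 + \left(-6 + \frac{1}{2} \cdot 3\right)^{2} - 36 \left(-6 + \frac{1}{2} \cdot 3\right)\right) - -47199 = \left(-352 + \left(-6 + \frac{3}{2}\right)^{2} - 36 \left(-6 + \frac{3}{2}\right)\right) + 47199 = \left(-352 + \left(- \frac{9}{2}\right)^{2} - -162\right) + 47199 = \left(-352 + \frac{81}{4} + 162\right) + 47199 = - \frac{679}{4} + 47199 = \frac{188117}{4}$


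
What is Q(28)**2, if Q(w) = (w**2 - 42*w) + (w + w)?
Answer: 112896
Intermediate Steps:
Q(w) = w**2 - 40*w (Q(w) = (w**2 - 42*w) + 2*w = w**2 - 40*w)
Q(28)**2 = (28*(-40 + 28))**2 = (28*(-12))**2 = (-336)**2 = 112896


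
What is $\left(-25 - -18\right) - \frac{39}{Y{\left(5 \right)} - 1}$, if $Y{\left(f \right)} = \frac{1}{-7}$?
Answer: $\frac{217}{8} \approx 27.125$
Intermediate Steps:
$Y{\left(f \right)} = - \frac{1}{7}$
$\left(-25 - -18\right) - \frac{39}{Y{\left(5 \right)} - 1} = \left(-25 - -18\right) - \frac{39}{- \frac{1}{7} - 1} = \left(-25 + 18\right) - \frac{39}{- \frac{8}{7}} = -7 - - \frac{273}{8} = -7 + \frac{273}{8} = \frac{217}{8}$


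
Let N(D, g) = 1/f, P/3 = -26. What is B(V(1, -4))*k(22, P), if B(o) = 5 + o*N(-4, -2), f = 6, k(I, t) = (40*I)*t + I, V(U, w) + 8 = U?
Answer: -789107/3 ≈ -2.6304e+5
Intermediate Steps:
P = -78 (P = 3*(-26) = -78)
V(U, w) = -8 + U
k(I, t) = I + 40*I*t (k(I, t) = 40*I*t + I = I + 40*I*t)
N(D, g) = ⅙ (N(D, g) = 1/6 = ⅙)
B(o) = 5 + o/6 (B(o) = 5 + o*(⅙) = 5 + o/6)
B(V(1, -4))*k(22, P) = (5 + (-8 + 1)/6)*(22*(1 + 40*(-78))) = (5 + (⅙)*(-7))*(22*(1 - 3120)) = (5 - 7/6)*(22*(-3119)) = (23/6)*(-68618) = -789107/3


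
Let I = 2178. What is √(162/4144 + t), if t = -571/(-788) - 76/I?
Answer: √33059681693458/6735036 ≈ 0.85371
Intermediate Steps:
t = 591875/858132 (t = -571/(-788) - 76/2178 = -571*(-1/788) - 76*1/2178 = 571/788 - 38/1089 = 591875/858132 ≈ 0.68972)
√(162/4144 + t) = √(162/4144 + 591875/858132) = √(162*(1/4144) + 591875/858132) = √(81/2072 + 591875/858132) = √(323968423/444512376) = √33059681693458/6735036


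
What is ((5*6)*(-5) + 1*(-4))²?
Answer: 23716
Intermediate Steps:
((5*6)*(-5) + 1*(-4))² = (30*(-5) - 4)² = (-150 - 4)² = (-154)² = 23716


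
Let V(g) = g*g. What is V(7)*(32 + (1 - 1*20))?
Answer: 637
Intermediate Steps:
V(g) = g²
V(7)*(32 + (1 - 1*20)) = 7²*(32 + (1 - 1*20)) = 49*(32 + (1 - 20)) = 49*(32 - 19) = 49*13 = 637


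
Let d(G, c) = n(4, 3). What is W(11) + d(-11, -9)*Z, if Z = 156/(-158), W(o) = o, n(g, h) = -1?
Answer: 947/79 ≈ 11.987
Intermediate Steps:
d(G, c) = -1
Z = -78/79 (Z = 156*(-1/158) = -78/79 ≈ -0.98734)
W(11) + d(-11, -9)*Z = 11 - 1*(-78/79) = 11 + 78/79 = 947/79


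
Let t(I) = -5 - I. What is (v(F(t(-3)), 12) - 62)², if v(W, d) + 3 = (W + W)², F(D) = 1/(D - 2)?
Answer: 67081/16 ≈ 4192.6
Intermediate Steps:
F(D) = 1/(-2 + D)
v(W, d) = -3 + 4*W² (v(W, d) = -3 + (W + W)² = -3 + (2*W)² = -3 + 4*W²)
(v(F(t(-3)), 12) - 62)² = ((-3 + 4*(1/(-2 + (-5 - 1*(-3))))²) - 62)² = ((-3 + 4*(1/(-2 + (-5 + 3)))²) - 62)² = ((-3 + 4*(1/(-2 - 2))²) - 62)² = ((-3 + 4*(1/(-4))²) - 62)² = ((-3 + 4*(-¼)²) - 62)² = ((-3 + 4*(1/16)) - 62)² = ((-3 + ¼) - 62)² = (-11/4 - 62)² = (-259/4)² = 67081/16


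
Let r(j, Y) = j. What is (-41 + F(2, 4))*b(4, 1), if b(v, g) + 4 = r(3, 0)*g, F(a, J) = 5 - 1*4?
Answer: 40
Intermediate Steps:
F(a, J) = 1 (F(a, J) = 5 - 4 = 1)
b(v, g) = -4 + 3*g
(-41 + F(2, 4))*b(4, 1) = (-41 + 1)*(-4 + 3*1) = -40*(-4 + 3) = -40*(-1) = 40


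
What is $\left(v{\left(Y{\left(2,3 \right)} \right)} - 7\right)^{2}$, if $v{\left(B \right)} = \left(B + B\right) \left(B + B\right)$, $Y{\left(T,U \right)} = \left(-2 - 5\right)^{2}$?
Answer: $92102409$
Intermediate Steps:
$Y{\left(T,U \right)} = 49$ ($Y{\left(T,U \right)} = \left(-7\right)^{2} = 49$)
$v{\left(B \right)} = 4 B^{2}$ ($v{\left(B \right)} = 2 B 2 B = 4 B^{2}$)
$\left(v{\left(Y{\left(2,3 \right)} \right)} - 7\right)^{2} = \left(4 \cdot 49^{2} - 7\right)^{2} = \left(4 \cdot 2401 - 7\right)^{2} = \left(9604 - 7\right)^{2} = 9597^{2} = 92102409$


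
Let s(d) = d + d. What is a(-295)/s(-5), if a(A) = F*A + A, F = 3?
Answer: 118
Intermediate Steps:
a(A) = 4*A (a(A) = 3*A + A = 4*A)
s(d) = 2*d
a(-295)/s(-5) = (4*(-295))/((2*(-5))) = -1180/(-10) = -1180*(-⅒) = 118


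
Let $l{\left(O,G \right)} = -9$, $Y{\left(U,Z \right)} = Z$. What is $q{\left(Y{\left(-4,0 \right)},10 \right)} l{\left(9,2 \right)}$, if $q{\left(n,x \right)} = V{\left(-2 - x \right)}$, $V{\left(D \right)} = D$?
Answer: $108$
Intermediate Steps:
$q{\left(n,x \right)} = -2 - x$
$q{\left(Y{\left(-4,0 \right)},10 \right)} l{\left(9,2 \right)} = \left(-2 - 10\right) \left(-9\right) = \left(-12\right) \left(-9\right) = 108$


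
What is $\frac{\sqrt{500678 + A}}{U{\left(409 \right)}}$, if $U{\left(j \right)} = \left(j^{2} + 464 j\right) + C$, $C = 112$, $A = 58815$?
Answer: $\frac{\sqrt{559493}}{357169} \approx 0.0020942$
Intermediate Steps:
$U{\left(j \right)} = 112 + j^{2} + 464 j$ ($U{\left(j \right)} = \left(j^{2} + 464 j\right) + 112 = 112 + j^{2} + 464 j$)
$\frac{\sqrt{500678 + A}}{U{\left(409 \right)}} = \frac{\sqrt{500678 + 58815}}{112 + 409^{2} + 464 \cdot 409} = \frac{\sqrt{559493}}{112 + 167281 + 189776} = \frac{\sqrt{559493}}{357169}$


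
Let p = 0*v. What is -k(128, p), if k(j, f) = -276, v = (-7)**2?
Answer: 276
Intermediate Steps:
v = 49
p = 0 (p = 0*49 = 0)
-k(128, p) = -1*(-276) = 276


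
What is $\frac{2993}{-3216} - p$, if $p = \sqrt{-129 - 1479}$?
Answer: $- \frac{2993}{3216} - 2 i \sqrt{402} \approx -0.93066 - 40.1 i$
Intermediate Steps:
$p = 2 i \sqrt{402}$ ($p = \sqrt{-1608} = 2 i \sqrt{402} \approx 40.1 i$)
$\frac{2993}{-3216} - p = \frac{2993}{-3216} - 2 i \sqrt{402} = 2993 \left(- \frac{1}{3216}\right) - 2 i \sqrt{402} = - \frac{2993}{3216} - 2 i \sqrt{402}$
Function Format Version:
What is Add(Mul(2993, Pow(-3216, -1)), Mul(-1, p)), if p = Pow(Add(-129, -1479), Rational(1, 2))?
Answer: Add(Rational(-2993, 3216), Mul(-2, I, Pow(402, Rational(1, 2)))) ≈ Add(-0.93066, Mul(-40.100, I))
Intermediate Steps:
p = Mul(2, I, Pow(402, Rational(1, 2))) (p = Pow(-1608, Rational(1, 2)) = Mul(2, I, Pow(402, Rational(1, 2))) ≈ Mul(40.100, I))
Add(Mul(2993, Pow(-3216, -1)), Mul(-1, p)) = Add(Mul(2993, Pow(-3216, -1)), Mul(-1, Mul(2, I, Pow(402, Rational(1, 2))))) = Add(Mul(2993, Rational(-1, 3216)), Mul(-2, I, Pow(402, Rational(1, 2)))) = Add(Rational(-2993, 3216), Mul(-2, I, Pow(402, Rational(1, 2))))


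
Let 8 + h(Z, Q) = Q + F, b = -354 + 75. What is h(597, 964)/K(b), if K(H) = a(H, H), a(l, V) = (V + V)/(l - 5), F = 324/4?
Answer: 147254/279 ≈ 527.79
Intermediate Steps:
b = -279
F = 81 (F = 324*(1/4) = 81)
h(Z, Q) = 73 + Q (h(Z, Q) = -8 + (Q + 81) = -8 + (81 + Q) = 73 + Q)
a(l, V) = 2*V/(-5 + l) (a(l, V) = (2*V)/(-5 + l) = 2*V/(-5 + l))
K(H) = 2*H/(-5 + H)
h(597, 964)/K(b) = (73 + 964)/((2*(-279)/(-5 - 279))) = 1037/((2*(-279)/(-284))) = 1037/((2*(-279)*(-1/284))) = 1037/(279/142) = 1037*(142/279) = 147254/279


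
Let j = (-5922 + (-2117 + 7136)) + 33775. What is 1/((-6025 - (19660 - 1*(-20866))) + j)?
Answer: -1/13679 ≈ -7.3105e-5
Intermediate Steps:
j = 32872 (j = (-5922 + 5019) + 33775 = -903 + 33775 = 32872)
1/((-6025 - (19660 - 1*(-20866))) + j) = 1/((-6025 - (19660 - 1*(-20866))) + 32872) = 1/((-6025 - (19660 + 20866)) + 32872) = 1/((-6025 - 1*40526) + 32872) = 1/((-6025 - 40526) + 32872) = 1/(-46551 + 32872) = 1/(-13679) = -1/13679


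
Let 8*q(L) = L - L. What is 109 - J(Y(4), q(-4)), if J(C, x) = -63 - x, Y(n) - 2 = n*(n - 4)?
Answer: 172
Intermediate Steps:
q(L) = 0 (q(L) = (L - L)/8 = (1/8)*0 = 0)
Y(n) = 2 + n*(-4 + n) (Y(n) = 2 + n*(n - 4) = 2 + n*(-4 + n))
109 - J(Y(4), q(-4)) = 109 - (-63 - 1*0) = 109 - (-63 + 0) = 109 - 1*(-63) = 109 + 63 = 172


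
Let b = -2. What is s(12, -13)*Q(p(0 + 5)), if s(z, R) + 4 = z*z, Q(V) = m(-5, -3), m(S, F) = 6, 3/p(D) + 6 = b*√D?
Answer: 840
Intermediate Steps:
p(D) = 3/(-6 - 2*√D)
Q(V) = 6
s(z, R) = -4 + z² (s(z, R) = -4 + z*z = -4 + z²)
s(12, -13)*Q(p(0 + 5)) = (-4 + 12²)*6 = (-4 + 144)*6 = 140*6 = 840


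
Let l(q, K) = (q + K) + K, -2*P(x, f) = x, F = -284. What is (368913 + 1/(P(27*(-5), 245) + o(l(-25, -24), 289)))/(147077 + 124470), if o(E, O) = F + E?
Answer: 213600625/157225713 ≈ 1.3586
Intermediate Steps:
P(x, f) = -x/2
l(q, K) = q + 2*K (l(q, K) = (K + q) + K = q + 2*K)
o(E, O) = -284 + E
(368913 + 1/(P(27*(-5), 245) + o(l(-25, -24), 289)))/(147077 + 124470) = (368913 + 1/(-27*(-5)/2 + (-284 + (-25 + 2*(-24)))))/(147077 + 124470) = (368913 + 1/(-½*(-135) + (-284 + (-25 - 48))))/271547 = (368913 + 1/(135/2 + (-284 - 73)))*(1/271547) = (368913 + 1/(135/2 - 357))*(1/271547) = (368913 + 1/(-579/2))*(1/271547) = (368913 - 2/579)*(1/271547) = (213600625/579)*(1/271547) = 213600625/157225713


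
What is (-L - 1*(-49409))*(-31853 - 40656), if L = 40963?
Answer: -612411014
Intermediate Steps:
(-L - 1*(-49409))*(-31853 - 40656) = (-1*40963 - 1*(-49409))*(-31853 - 40656) = (-40963 + 49409)*(-72509) = 8446*(-72509) = -612411014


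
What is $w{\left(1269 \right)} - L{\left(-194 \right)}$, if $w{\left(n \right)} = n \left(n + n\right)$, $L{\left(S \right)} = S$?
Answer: $3220916$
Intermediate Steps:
$w{\left(n \right)} = 2 n^{2}$ ($w{\left(n \right)} = n 2 n = 2 n^{2}$)
$w{\left(1269 \right)} - L{\left(-194 \right)} = 2 \cdot 1269^{2} - -194 = 2 \cdot 1610361 + 194 = 3220722 + 194 = 3220916$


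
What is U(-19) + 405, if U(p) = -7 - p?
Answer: 417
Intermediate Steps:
U(-19) + 405 = (-7 - 1*(-19)) + 405 = (-7 + 19) + 405 = 12 + 405 = 417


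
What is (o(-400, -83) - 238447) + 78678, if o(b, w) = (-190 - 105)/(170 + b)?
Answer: -7349315/46 ≈ -1.5977e+5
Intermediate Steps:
o(b, w) = -295/(170 + b)
(o(-400, -83) - 238447) + 78678 = (-295/(170 - 400) - 238447) + 78678 = (-295/(-230) - 238447) + 78678 = (-295*(-1/230) - 238447) + 78678 = (59/46 - 238447) + 78678 = -10968503/46 + 78678 = -7349315/46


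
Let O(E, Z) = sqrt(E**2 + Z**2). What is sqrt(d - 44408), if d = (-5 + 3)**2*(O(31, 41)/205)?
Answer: 2*sqrt(-466561550 + 205*sqrt(2642))/205 ≈ 210.73*I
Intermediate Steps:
d = 4*sqrt(2642)/205 (d = (-5 + 3)**2*(sqrt(31**2 + 41**2)/205) = (-2)**2*(sqrt(961 + 1681)*(1/205)) = 4*(sqrt(2642)*(1/205)) = 4*(sqrt(2642)/205) = 4*sqrt(2642)/205 ≈ 1.0029)
sqrt(d - 44408) = sqrt(4*sqrt(2642)/205 - 44408) = sqrt(-44408 + 4*sqrt(2642)/205)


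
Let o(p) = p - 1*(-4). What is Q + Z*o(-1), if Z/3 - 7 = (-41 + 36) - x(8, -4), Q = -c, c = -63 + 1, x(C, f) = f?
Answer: 116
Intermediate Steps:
c = -62
o(p) = 4 + p (o(p) = p + 4 = 4 + p)
Q = 62 (Q = -1*(-62) = 62)
Z = 18 (Z = 21 + 3*((-41 + 36) - 1*(-4)) = 21 + 3*(-5 + 4) = 21 + 3*(-1) = 21 - 3 = 18)
Q + Z*o(-1) = 62 + 18*(4 - 1) = 62 + 18*3 = 62 + 54 = 116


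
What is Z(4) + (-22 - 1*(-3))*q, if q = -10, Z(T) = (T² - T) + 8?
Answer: 210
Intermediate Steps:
Z(T) = 8 + T² - T
Z(4) + (-22 - 1*(-3))*q = (8 + 4² - 1*4) + (-22 - 1*(-3))*(-10) = (8 + 16 - 4) + (-22 + 3)*(-10) = 20 - 19*(-10) = 20 + 190 = 210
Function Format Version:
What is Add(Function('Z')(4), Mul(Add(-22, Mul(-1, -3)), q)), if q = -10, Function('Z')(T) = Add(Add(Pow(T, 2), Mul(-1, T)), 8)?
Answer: 210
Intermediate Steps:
Function('Z')(T) = Add(8, Pow(T, 2), Mul(-1, T))
Add(Function('Z')(4), Mul(Add(-22, Mul(-1, -3)), q)) = Add(Add(8, Pow(4, 2), Mul(-1, 4)), Mul(Add(-22, Mul(-1, -3)), -10)) = Add(Add(8, 16, -4), Mul(Add(-22, 3), -10)) = Add(20, Mul(-19, -10)) = Add(20, 190) = 210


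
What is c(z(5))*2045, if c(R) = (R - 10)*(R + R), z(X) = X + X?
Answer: 0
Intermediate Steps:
z(X) = 2*X
c(R) = 2*R*(-10 + R) (c(R) = (-10 + R)*(2*R) = 2*R*(-10 + R))
c(z(5))*2045 = (2*(2*5)*(-10 + 2*5))*2045 = (2*10*(-10 + 10))*2045 = (2*10*0)*2045 = 0*2045 = 0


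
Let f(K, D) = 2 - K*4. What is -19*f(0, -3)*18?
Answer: -684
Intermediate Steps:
f(K, D) = 2 - 4*K
-19*f(0, -3)*18 = -19*(2 - 4*0)*18 = -19*(2 + 0)*18 = -19*2*18 = -38*18 = -684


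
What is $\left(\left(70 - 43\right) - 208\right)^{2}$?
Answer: $32761$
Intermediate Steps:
$\left(\left(70 - 43\right) - 208\right)^{2} = \left(27 - 208\right)^{2} = \left(-181\right)^{2} = 32761$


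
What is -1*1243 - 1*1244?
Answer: -2487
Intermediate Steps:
-1*1243 - 1*1244 = -1243 - 1244 = -2487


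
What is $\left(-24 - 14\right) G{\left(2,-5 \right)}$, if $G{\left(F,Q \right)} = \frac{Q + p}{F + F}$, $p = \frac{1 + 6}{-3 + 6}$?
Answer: $\frac{76}{3} \approx 25.333$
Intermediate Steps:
$p = \frac{7}{3} \approx 2.3333$
$G{\left(F,Q \right)} = \frac{\frac{7}{3} + Q}{2 F}$ ($G{\left(F,Q \right)} = \frac{Q + \frac{7}{3}}{F + F} = \frac{\frac{7}{3} + Q}{2 F}$)
$\left(-24 - 14\right) G{\left(2,-5 \right)} = \left(-24 - 14\right) \frac{7 + 3 \left(-5\right)}{6 \cdot 2} = - 38 \cdot \frac{1}{6} \cdot \frac{1}{2} \left(7 - 15\right) = - 38 \cdot \frac{1}{6} \cdot \frac{1}{2} \left(-8\right) = \left(-38\right) \left(- \frac{2}{3}\right) = \frac{76}{3}$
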